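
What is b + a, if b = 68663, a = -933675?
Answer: -865012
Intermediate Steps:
b + a = 68663 - 933675 = -865012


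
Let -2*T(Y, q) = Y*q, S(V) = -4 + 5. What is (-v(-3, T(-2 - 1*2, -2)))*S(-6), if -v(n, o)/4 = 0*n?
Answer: 0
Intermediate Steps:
S(V) = 1
T(Y, q) = -Y*q/2
v(n, o) = 0 (v(n, o) = -0*n = -4*0 = 0)
(-v(-3, T(-2 - 1*2, -2)))*S(-6) = -1*0*1 = 0*1 = 0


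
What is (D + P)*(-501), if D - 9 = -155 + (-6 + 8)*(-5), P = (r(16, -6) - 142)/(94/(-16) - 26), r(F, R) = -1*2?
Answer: 6450876/85 ≈ 75893.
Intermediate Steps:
r(F, R) = -2
P = 384/85 (P = (-2 - 142)/(94/(-16) - 26) = -144/(94*(-1/16) - 26) = -144/(-47/8 - 26) = -144/(-255/8) = -144*(-8/255) = 384/85 ≈ 4.5176)
D = -156 (D = 9 + (-155 + (-6 + 8)*(-5)) = 9 + (-155 + 2*(-5)) = 9 + (-155 - 10) = 9 - 165 = -156)
(D + P)*(-501) = (-156 + 384/85)*(-501) = -12876/85*(-501) = 6450876/85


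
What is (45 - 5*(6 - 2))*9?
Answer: 225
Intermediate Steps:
(45 - 5*(6 - 2))*9 = (45 - 5*4)*9 = (45 - 20)*9 = 25*9 = 225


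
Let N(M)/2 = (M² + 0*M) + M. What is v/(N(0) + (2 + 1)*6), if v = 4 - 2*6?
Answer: -4/9 ≈ -0.44444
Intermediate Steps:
v = -8 (v = 4 - 12 = -8)
N(M) = 2*M + 2*M² (N(M) = 2*((M² + 0*M) + M) = 2*((M² + 0) + M) = 2*(M² + M) = 2*(M + M²) = 2*M + 2*M²)
v/(N(0) + (2 + 1)*6) = -8/(2*0*(1 + 0) + (2 + 1)*6) = -8/(2*0*1 + 3*6) = -8/(0 + 18) = -8/18 = -8*1/18 = -4/9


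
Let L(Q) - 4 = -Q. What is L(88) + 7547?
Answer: 7463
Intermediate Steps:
L(Q) = 4 - Q
L(88) + 7547 = (4 - 1*88) + 7547 = (4 - 88) + 7547 = -84 + 7547 = 7463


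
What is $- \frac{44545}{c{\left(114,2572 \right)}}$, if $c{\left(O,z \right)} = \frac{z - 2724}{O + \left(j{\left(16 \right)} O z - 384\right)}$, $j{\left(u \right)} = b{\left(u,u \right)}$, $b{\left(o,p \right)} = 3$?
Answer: $\frac{19585411965}{76} \approx 2.577 \cdot 10^{8}$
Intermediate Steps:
$j{\left(u \right)} = 3$
$c{\left(O,z \right)} = \frac{-2724 + z}{-384 + O + 3 O z}$ ($c{\left(O,z \right)} = \frac{z - 2724}{O + \left(3 O z - 384\right)} = \frac{-2724 + z}{O + \left(3 O z - 384\right)} = \frac{-2724 + z}{O + \left(-384 + 3 O z\right)} = \frac{-2724 + z}{-384 + O + 3 O z}$)
$- \frac{44545}{c{\left(114,2572 \right)}} = - \frac{44545}{\frac{1}{-384 + 114 + 3 \cdot 114 \cdot 2572} \left(-2724 + 2572\right)} = - \frac{44545}{\frac{1}{-384 + 114 + 879624} \left(-152\right)} = - \frac{44545}{\frac{1}{879354} \left(-152\right)} = - \frac{44545}{- \frac{76}{439677}} = \left(-44545\right) \left(- \frac{439677}{76}\right) = \frac{19585411965}{76}$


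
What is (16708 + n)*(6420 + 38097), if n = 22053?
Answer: 1725523437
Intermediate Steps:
(16708 + n)*(6420 + 38097) = (16708 + 22053)*(6420 + 38097) = 38761*44517 = 1725523437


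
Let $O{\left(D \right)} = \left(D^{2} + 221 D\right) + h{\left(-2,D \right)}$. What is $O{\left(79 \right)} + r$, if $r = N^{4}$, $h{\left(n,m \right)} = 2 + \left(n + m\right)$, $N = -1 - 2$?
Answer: $23860$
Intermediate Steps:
$N = -3$
$h{\left(n,m \right)} = 2 + m + n$ ($h{\left(n,m \right)} = 2 + \left(m + n\right) = 2 + m + n$)
$r = 81$ ($r = \left(-3\right)^{4} = 81$)
$O{\left(D \right)} = D^{2} + 222 D$ ($O{\left(D \right)} = \left(D^{2} + 221 D\right) + \left(2 + D - 2\right) = \left(D^{2} + 221 D\right) + D = D^{2} + 222 D$)
$O{\left(79 \right)} + r = 79 \left(222 + 79\right) + 81 = 79 \cdot 301 + 81 = 23779 + 81 = 23860$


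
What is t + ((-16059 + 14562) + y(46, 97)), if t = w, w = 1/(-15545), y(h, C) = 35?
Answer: -22726791/15545 ≈ -1462.0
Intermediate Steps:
w = -1/15545 ≈ -6.4329e-5
t = -1/15545 ≈ -6.4329e-5
t + ((-16059 + 14562) + y(46, 97)) = -1/15545 + ((-16059 + 14562) + 35) = -1/15545 + (-1497 + 35) = -1/15545 - 1462 = -22726791/15545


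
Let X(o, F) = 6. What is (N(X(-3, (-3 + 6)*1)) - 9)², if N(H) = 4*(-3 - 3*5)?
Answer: 6561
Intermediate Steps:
N(H) = -72 (N(H) = 4*(-3 - 15) = 4*(-18) = -72)
(N(X(-3, (-3 + 6)*1)) - 9)² = (-72 - 9)² = (-81)² = 6561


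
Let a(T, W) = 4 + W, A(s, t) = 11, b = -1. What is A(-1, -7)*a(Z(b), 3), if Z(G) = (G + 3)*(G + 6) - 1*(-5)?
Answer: 77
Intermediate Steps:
Z(G) = 5 + (3 + G)*(6 + G) (Z(G) = (3 + G)*(6 + G) + 5 = 5 + (3 + G)*(6 + G))
A(-1, -7)*a(Z(b), 3) = 11*(4 + 3) = 11*7 = 77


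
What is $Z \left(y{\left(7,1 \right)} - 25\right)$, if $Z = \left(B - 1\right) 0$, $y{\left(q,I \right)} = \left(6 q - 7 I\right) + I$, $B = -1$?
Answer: $0$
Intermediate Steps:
$y{\left(q,I \right)} = - 6 I + 6 q$ ($y{\left(q,I \right)} = \left(- 7 I + 6 q\right) + I = - 6 I + 6 q$)
$Z = 0$ ($Z = \left(-1 - 1\right) 0 = \left(-2\right) 0 = 0$)
$Z \left(y{\left(7,1 \right)} - 25\right) = 0 \left(\left(\left(-6\right) 1 + 6 \cdot 7\right) - 25\right) = 0 \left(\left(-6 + 42\right) - 25\right) = 0 \left(36 - 25\right) = 0 \cdot 11 = 0$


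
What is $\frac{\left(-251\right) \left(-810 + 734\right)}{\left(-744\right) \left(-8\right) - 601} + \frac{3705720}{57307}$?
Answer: $\frac{20922496052}{306649757} \approx 68.229$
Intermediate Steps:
$\frac{\left(-251\right) \left(-810 + 734\right)}{\left(-744\right) \left(-8\right) - 601} + \frac{3705720}{57307} = \frac{\left(-251\right) \left(-76\right)}{5952 - 601} + 3705720 \cdot \frac{1}{57307} = \frac{19076}{5351} + \frac{3705720}{57307} = \frac{20922496052}{306649757}$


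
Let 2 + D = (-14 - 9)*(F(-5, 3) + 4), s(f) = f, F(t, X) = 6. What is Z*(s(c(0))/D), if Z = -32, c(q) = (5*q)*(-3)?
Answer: 0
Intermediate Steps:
c(q) = -15*q
D = -232 (D = -2 + (-14 - 9)*(6 + 4) = -2 - 23*10 = -2 - 230 = -232)
Z*(s(c(0))/D) = -32*(-15*0)/(-232) = -0*(-1)/232 = -32*0 = 0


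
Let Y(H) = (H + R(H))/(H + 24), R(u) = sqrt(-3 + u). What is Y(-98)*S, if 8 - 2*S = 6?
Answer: 49/37 - I*sqrt(101)/74 ≈ 1.3243 - 0.13581*I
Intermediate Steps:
S = 1 (S = 4 - 1/2*6 = 4 - 3 = 1)
Y(H) = (H + sqrt(-3 + H))/(24 + H) (Y(H) = (H + sqrt(-3 + H))/(H + 24) = (H + sqrt(-3 + H))/(24 + H))
Y(-98)*S = ((-98 + sqrt(-3 - 98))/(24 - 98))*1 = ((-98 + sqrt(-101))/(-74))*1 = -(-98 + I*sqrt(101))/74*1 = (49/37 - I*sqrt(101)/74)*1 = 49/37 - I*sqrt(101)/74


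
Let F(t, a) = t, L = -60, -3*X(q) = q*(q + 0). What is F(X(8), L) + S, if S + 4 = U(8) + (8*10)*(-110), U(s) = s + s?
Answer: -26428/3 ≈ -8809.3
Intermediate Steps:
X(q) = -q**2/3 (X(q) = -q*(q + 0)/3 = -q*q/3 = -q**2/3)
U(s) = 2*s
S = -8788 (S = -4 + (2*8 + (8*10)*(-110)) = -4 + (16 + 80*(-110)) = -4 + (16 - 8800) = -4 - 8784 = -8788)
F(X(8), L) + S = -1/3*8**2 - 8788 = -1/3*64 - 8788 = -64/3 - 8788 = -26428/3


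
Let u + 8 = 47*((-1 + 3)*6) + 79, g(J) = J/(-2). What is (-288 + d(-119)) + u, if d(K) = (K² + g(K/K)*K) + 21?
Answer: 29177/2 ≈ 14589.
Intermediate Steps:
g(J) = -J/2 (g(J) = J*(-½) = -J/2)
d(K) = 21 + K² - K/2 (d(K) = (K² + (-K/(2*K))*K) + 21 = (K² + (-½*1)*K) + 21 = (K² - K/2) + 21 = 21 + K² - K/2)
u = 635 (u = -8 + (47*((-1 + 3)*6) + 79) = -8 + (47*(2*6) + 79) = -8 + (47*12 + 79) = -8 + (564 + 79) = -8 + 643 = 635)
(-288 + d(-119)) + u = (-288 + (21 + (-119)² - ½*(-119))) + 635 = (-288 + (21 + 14161 + 119/2)) + 635 = (-288 + 28483/2) + 635 = 27907/2 + 635 = 29177/2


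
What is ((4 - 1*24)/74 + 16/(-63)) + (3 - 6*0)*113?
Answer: 788987/2331 ≈ 338.48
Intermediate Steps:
((4 - 1*24)/74 + 16/(-63)) + (3 - 6*0)*113 = ((4 - 24)*(1/74) + 16*(-1/63)) + (3 + 0)*113 = (-20*1/74 - 16/63) + 3*113 = (-10/37 - 16/63) + 339 = -1222/2331 + 339 = 788987/2331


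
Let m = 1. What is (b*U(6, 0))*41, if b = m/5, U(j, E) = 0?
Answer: 0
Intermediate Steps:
b = 1/5 ≈ 0.20000
(b*U(6, 0))*41 = ((1/5)*0)*41 = 0*41 = 0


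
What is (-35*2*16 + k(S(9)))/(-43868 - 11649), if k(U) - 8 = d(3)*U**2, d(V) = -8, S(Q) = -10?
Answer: 1912/55517 ≈ 0.034440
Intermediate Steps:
k(U) = 8 - 8*U**2
(-35*2*16 + k(S(9)))/(-43868 - 11649) = (-35*2*16 + (8 - 8*(-10)**2))/(-43868 - 11649) = (-70*16 + (8 - 8*100))/(-55517) = (-1120 + (8 - 800))*(-1/55517) = (-1120 - 792)*(-1/55517) = -1912*(-1/55517) = 1912/55517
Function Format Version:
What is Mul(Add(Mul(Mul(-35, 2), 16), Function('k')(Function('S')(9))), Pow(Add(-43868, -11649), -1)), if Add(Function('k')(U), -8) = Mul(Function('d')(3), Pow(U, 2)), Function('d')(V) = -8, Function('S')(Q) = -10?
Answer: Rational(1912, 55517) ≈ 0.034440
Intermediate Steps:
Function('k')(U) = Add(8, Mul(-8, Pow(U, 2)))
Mul(Add(Mul(Mul(-35, 2), 16), Function('k')(Function('S')(9))), Pow(Add(-43868, -11649), -1)) = Mul(Add(Mul(Mul(-35, 2), 16), Add(8, Mul(-8, Pow(-10, 2)))), Pow(Add(-43868, -11649), -1)) = Mul(Add(Mul(-70, 16), Add(8, Mul(-8, 100))), Pow(-55517, -1)) = Mul(Add(-1120, Add(8, -800)), Rational(-1, 55517)) = Mul(Add(-1120, -792), Rational(-1, 55517)) = Mul(-1912, Rational(-1, 55517)) = Rational(1912, 55517)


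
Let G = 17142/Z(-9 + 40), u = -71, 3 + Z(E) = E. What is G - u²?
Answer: -62003/14 ≈ -4428.8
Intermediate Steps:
Z(E) = -3 + E
G = 8571/14 (G = 17142/(-3 + (-9 + 40)) = 17142/(-3 + 31) = 17142/28 = 17142*(1/28) = 8571/14 ≈ 612.21)
G - u² = 8571/14 - 1*(-71)² = 8571/14 - 1*5041 = 8571/14 - 5041 = -62003/14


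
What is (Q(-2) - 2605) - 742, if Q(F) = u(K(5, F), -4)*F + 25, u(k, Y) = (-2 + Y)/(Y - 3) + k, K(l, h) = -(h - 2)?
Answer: -23322/7 ≈ -3331.7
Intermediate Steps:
K(l, h) = 2 - h (K(l, h) = -(-2 + h) = 2 - h)
u(k, Y) = k + (-2 + Y)/(-3 + Y) (u(k, Y) = (-2 + Y)/(-3 + Y) + k = k + (-2 + Y)/(-3 + Y))
Q(F) = 25 + F*(20/7 - F) (Q(F) = ((-2 - 4 - 3*(2 - F) - 4*(2 - F))/(-3 - 4))*F + 25 = ((-2 - 4 + (-6 + 3*F) + (-8 + 4*F))/(-7))*F + 25 = (-(-20 + 7*F)/7)*F + 25 = (20/7 - F)*F + 25 = F*(20/7 - F) + 25 = 25 + F*(20/7 - F))
(Q(-2) - 2605) - 742 = ((25 - ⅐*(-2)*(-20 + 7*(-2))) - 2605) - 742 = ((25 - ⅐*(-2)*(-20 - 14)) - 2605) - 742 = ((25 - ⅐*(-2)*(-34)) - 2605) - 742 = ((25 - 68/7) - 2605) - 742 = (107/7 - 2605) - 742 = -18128/7 - 742 = -23322/7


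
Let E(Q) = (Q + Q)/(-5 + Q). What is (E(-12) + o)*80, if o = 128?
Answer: 176000/17 ≈ 10353.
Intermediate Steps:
E(Q) = 2*Q/(-5 + Q) (E(Q) = (2*Q)/(-5 + Q) = 2*Q/(-5 + Q))
(E(-12) + o)*80 = (2*(-12)/(-5 - 12) + 128)*80 = (2*(-12)/(-17) + 128)*80 = (2*(-12)*(-1/17) + 128)*80 = (24/17 + 128)*80 = (2200/17)*80 = 176000/17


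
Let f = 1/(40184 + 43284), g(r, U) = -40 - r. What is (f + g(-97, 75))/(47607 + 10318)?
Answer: 4757677/4834883900 ≈ 0.00098403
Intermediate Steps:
f = 1/83468 ≈ 1.1981e-5
(f + g(-97, 75))/(47607 + 10318) = (1/83468 + (-40 - 1*(-97)))/(47607 + 10318) = (1/83468 + (-40 + 97))/57925 = (1/83468 + 57)*(1/57925) = (4757677/83468)*(1/57925) = 4757677/4834883900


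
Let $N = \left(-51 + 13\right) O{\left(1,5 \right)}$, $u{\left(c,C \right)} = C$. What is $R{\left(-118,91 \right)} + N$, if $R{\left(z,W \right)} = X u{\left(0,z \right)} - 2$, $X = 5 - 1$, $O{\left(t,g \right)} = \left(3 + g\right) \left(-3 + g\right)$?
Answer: $-1082$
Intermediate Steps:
$O{\left(t,g \right)} = \left(-3 + g\right) \left(3 + g\right)$
$X = 4$ ($X = 5 - 1 = 4$)
$R{\left(z,W \right)} = -2 + 4 z$ ($R{\left(z,W \right)} = 4 z - 2 = -2 + 4 z$)
$N = -608$ ($N = \left(-51 + 13\right) \left(-9 + 5^{2}\right) = - 38 \left(-9 + 25\right) = \left(-38\right) 16 = -608$)
$R{\left(-118,91 \right)} + N = \left(-2 + 4 \left(-118\right)\right) - 608 = \left(-2 - 472\right) - 608 = -474 - 608 = -1082$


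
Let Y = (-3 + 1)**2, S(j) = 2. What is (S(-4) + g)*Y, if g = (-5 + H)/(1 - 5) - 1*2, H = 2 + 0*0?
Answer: 3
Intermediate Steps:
H = 2 (H = 2 + 0 = 2)
g = -5/4 (g = (-5 + 2)/(1 - 5) - 1*2 = -3/(-4) - 2 = -3*(-1/4) - 2 = 3/4 - 2 = -5/4 ≈ -1.2500)
Y = 4 (Y = (-2)**2 = 4)
(S(-4) + g)*Y = (2 - 5/4)*4 = (3/4)*4 = 3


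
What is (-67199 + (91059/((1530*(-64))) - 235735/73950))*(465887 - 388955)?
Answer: -81563028271587/15776 ≈ -5.1701e+9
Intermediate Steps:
(-67199 + (91059/((1530*(-64))) - 235735/73950))*(465887 - 388955) = (-67199 + (91059/(-97920) - 235735*1/73950))*76932 = (-67199 + (91059*(-1/97920) - 47147/14790))*76932 = (-67199 + (-30353/32640 - 47147/14790))*76932 = (-67199 - 259843/63104)*76932 = -4240785539/63104*76932 = -81563028271587/15776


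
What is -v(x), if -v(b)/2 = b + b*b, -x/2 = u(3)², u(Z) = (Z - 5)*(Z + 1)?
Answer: 32512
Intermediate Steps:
u(Z) = (1 + Z)*(-5 + Z) (u(Z) = (-5 + Z)*(1 + Z) = (1 + Z)*(-5 + Z))
x = -128 (x = -2*(-5 + 3² - 4*3)² = -2*(-5 + 9 - 12)² = -2*(-8)² = -2*64 = -128)
v(b) = -2*b - 2*b² (v(b) = -2*(b + b*b) = -2*(b + b²) = -2*b - 2*b²)
-v(x) = -(-2)*(-128)*(1 - 128) = -(-2)*(-128)*(-127) = -1*(-32512) = 32512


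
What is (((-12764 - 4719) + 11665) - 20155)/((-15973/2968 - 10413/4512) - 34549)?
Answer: 14492518432/19282079881 ≈ 0.75161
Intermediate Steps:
(((-12764 - 4719) + 11665) - 20155)/((-15973/2968 - 10413/4512) - 34549) = ((-17483 + 11665) - 20155)/((-15973*1/2968 - 10413*1/4512) - 34549) = (-5818 - 20155)/((-15973/2968 - 3471/1504) - 34549) = -25973/(-4290665/557984 - 34549) = -25973/(-19282079881/557984) = -25973*(-557984/19282079881) = 14492518432/19282079881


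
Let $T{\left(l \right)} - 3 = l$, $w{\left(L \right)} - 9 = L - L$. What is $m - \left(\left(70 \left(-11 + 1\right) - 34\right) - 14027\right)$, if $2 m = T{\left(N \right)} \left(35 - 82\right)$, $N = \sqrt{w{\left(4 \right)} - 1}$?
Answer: $\frac{29381}{2} - 47 \sqrt{2} \approx 14624.0$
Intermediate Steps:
$w{\left(L \right)} = 9$ ($w{\left(L \right)} = 9 + \left(L - L\right) = 9 + 0 = 9$)
$N = 2 \sqrt{2}$ ($N = \sqrt{9 - 1} = \sqrt{8} = 2 \sqrt{2} \approx 2.8284$)
$T{\left(l \right)} = 3 + l$
$m = - \frac{141}{2} - 47 \sqrt{2}$ ($m = \frac{\left(3 + 2 \sqrt{2}\right) \left(35 - 82\right)}{2} = \frac{\left(3 + 2 \sqrt{2}\right) \left(-47\right)}{2} = \frac{-141 - 94 \sqrt{2}}{2} = - \frac{141}{2} - 47 \sqrt{2} \approx -136.97$)
$m - \left(\left(70 \left(-11 + 1\right) - 34\right) - 14027\right) = \left(- \frac{141}{2} - 47 \sqrt{2}\right) - \left(\left(70 \left(-11 + 1\right) - 34\right) - 14027\right) = \left(- \frac{141}{2} - 47 \sqrt{2}\right) - \left(\left(70 \left(-10\right) - 34\right) - 14027\right) = \left(- \frac{141}{2} - 47 \sqrt{2}\right) - \left(\left(-700 - 34\right) - 14027\right) = \left(- \frac{141}{2} - 47 \sqrt{2}\right) - \left(-734 - 14027\right) = \left(- \frac{141}{2} - 47 \sqrt{2}\right) - -14761 = \left(- \frac{141}{2} - 47 \sqrt{2}\right) + 14761 = \frac{29381}{2} - 47 \sqrt{2}$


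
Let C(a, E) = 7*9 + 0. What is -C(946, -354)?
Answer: -63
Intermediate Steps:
C(a, E) = 63 (C(a, E) = 63 + 0 = 63)
-C(946, -354) = -1*63 = -63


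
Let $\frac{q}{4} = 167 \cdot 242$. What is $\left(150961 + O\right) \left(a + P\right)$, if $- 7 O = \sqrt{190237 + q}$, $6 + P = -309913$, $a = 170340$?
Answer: $-21070985419 + \frac{139579 \sqrt{351893}}{7} \approx -2.1059 \cdot 10^{10}$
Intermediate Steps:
$q = 161656$ ($q = 4 \cdot 167 \cdot 242 = 4 \cdot 40414 = 161656$)
$P = -309919$ ($P = -6 - 309913 = -309919$)
$O = - \frac{\sqrt{351893}}{7}$ ($O = - \frac{\sqrt{190237 + 161656}}{7} = - \frac{\sqrt{351893}}{7} \approx -84.744$)
$\left(150961 + O\right) \left(a + P\right) = \left(150961 - \frac{\sqrt{351893}}{7}\right) \left(170340 - 309919\right) = \left(150961 - \frac{\sqrt{351893}}{7}\right) \left(-139579\right) = -21070985419 + \frac{139579 \sqrt{351893}}{7}$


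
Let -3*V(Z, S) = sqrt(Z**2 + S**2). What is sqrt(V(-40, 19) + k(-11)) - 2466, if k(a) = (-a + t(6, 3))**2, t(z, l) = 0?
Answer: -2466 + sqrt(1089 - 3*sqrt(1961))/3 ≈ -2455.7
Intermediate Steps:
k(a) = a**2 (k(a) = (-a + 0)**2 = (-a)**2 = a**2)
V(Z, S) = -sqrt(S**2 + Z**2)/3 (V(Z, S) = -sqrt(Z**2 + S**2)/3 = -sqrt(S**2 + Z**2)/3)
sqrt(V(-40, 19) + k(-11)) - 2466 = sqrt(-sqrt(19**2 + (-40)**2)/3 + (-11)**2) - 2466 = sqrt(-sqrt(361 + 1600)/3 + 121) - 2466 = sqrt(-sqrt(1961)/3 + 121) - 2466 = sqrt(121 - sqrt(1961)/3) - 2466 = -2466 + sqrt(121 - sqrt(1961)/3)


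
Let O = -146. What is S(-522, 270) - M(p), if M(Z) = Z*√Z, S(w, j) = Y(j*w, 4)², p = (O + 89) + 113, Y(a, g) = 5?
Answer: 25 - 112*√14 ≈ -394.07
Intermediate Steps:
p = 56 (p = (-146 + 89) + 113 = -57 + 113 = 56)
S(w, j) = 25 (S(w, j) = 5² = 25)
M(Z) = Z^(3/2)
S(-522, 270) - M(p) = 25 - 56^(3/2) = 25 - 112*√14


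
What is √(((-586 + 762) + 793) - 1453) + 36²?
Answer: 1296 + 22*I ≈ 1296.0 + 22.0*I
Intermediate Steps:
√(((-586 + 762) + 793) - 1453) + 36² = √((176 + 793) - 1453) + 1296 = √(969 - 1453) + 1296 = √(-484) + 1296 = 22*I + 1296 = 1296 + 22*I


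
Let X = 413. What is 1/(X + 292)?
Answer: 1/705 ≈ 0.0014184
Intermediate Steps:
1/(X + 292) = 1/(413 + 292) = 1/705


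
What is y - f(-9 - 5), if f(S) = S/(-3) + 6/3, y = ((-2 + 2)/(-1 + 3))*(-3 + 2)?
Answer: -20/3 ≈ -6.6667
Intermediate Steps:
y = 0 (y = (0/2)*(-1) = (0*(1/2))*(-1) = 0*(-1) = 0)
f(S) = 2 - S/3 (f(S) = S*(-1/3) + 6*(1/3) = -S/3 + 2 = 2 - S/3)
y - f(-9 - 5) = 0 - (2 - (-9 - 5)/3) = 0 - (2 - 1/3*(-14)) = 0 - (2 + 14/3) = 0 - 1*20/3 = 0 - 20/3 = -20/3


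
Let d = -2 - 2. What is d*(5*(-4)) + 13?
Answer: 93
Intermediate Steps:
d = -4
d*(5*(-4)) + 13 = -20*(-4) + 13 = -4*(-20) + 13 = 80 + 13 = 93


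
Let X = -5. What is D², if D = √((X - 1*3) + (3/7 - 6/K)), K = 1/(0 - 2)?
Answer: 31/7 ≈ 4.4286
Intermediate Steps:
K = -½ (K = 1/(-2) = -½ ≈ -0.50000)
D = √217/7 (D = √((-5 - 1*3) + (3/7 - 6/(-½))) = √((-5 - 3) + (3*(⅐) - 6*(-2))) = √(-8 + (3/7 + 12)) = √(-8 + 87/7) = √(31/7) = √217/7 ≈ 2.1044)
D² = (√217/7)² = 31/7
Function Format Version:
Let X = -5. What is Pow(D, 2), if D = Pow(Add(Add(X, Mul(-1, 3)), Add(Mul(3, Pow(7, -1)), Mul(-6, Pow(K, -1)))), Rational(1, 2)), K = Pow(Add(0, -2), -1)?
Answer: Rational(31, 7) ≈ 4.4286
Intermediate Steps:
K = Rational(-1, 2) (K = Pow(-2, -1) = Rational(-1, 2) ≈ -0.50000)
D = Mul(Rational(1, 7), Pow(217, Rational(1, 2))) (D = Pow(Add(Add(-5, Mul(-1, 3)), Add(Mul(3, Pow(7, -1)), Mul(-6, Pow(Rational(-1, 2), -1)))), Rational(1, 2)) = Pow(Add(Add(-5, -3), Add(Mul(3, Rational(1, 7)), Mul(-6, -2))), Rational(1, 2)) = Pow(Add(-8, Add(Rational(3, 7), 12)), Rational(1, 2)) = Pow(Add(-8, Rational(87, 7)), Rational(1, 2)) = Pow(Rational(31, 7), Rational(1, 2)) = Mul(Rational(1, 7), Pow(217, Rational(1, 2))) ≈ 2.1044)
Pow(D, 2) = Pow(Mul(Rational(1, 7), Pow(217, Rational(1, 2))), 2) = Rational(31, 7)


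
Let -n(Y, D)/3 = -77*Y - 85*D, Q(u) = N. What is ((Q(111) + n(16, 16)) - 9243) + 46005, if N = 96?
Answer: 44634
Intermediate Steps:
Q(u) = 96
n(Y, D) = 231*Y + 255*D (n(Y, D) = -3*(-77*Y - 85*D) = -3*(-85*D - 77*Y) = 231*Y + 255*D)
((Q(111) + n(16, 16)) - 9243) + 46005 = ((96 + (231*16 + 255*16)) - 9243) + 46005 = ((96 + (3696 + 4080)) - 9243) + 46005 = ((96 + 7776) - 9243) + 46005 = (7872 - 9243) + 46005 = -1371 + 46005 = 44634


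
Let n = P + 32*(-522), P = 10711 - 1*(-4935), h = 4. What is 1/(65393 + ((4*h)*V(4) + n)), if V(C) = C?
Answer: 1/64399 ≈ 1.5528e-5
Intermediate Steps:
P = 15646 (P = 10711 + 4935 = 15646)
n = -1058 (n = 15646 + 32*(-522) = 15646 - 16704 = -1058)
1/(65393 + ((4*h)*V(4) + n)) = 1/(65393 + ((4*4)*4 - 1058)) = 1/(65393 + (16*4 - 1058)) = 1/(65393 + (64 - 1058)) = 1/(65393 - 994) = 1/64399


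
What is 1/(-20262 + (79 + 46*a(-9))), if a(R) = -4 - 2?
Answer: -1/20459 ≈ -4.8878e-5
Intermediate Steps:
a(R) = -6
1/(-20262 + (79 + 46*a(-9))) = 1/(-20262 + (79 + 46*(-6))) = 1/(-20262 + (79 - 276)) = 1/(-20262 - 197) = 1/(-20459) = -1/20459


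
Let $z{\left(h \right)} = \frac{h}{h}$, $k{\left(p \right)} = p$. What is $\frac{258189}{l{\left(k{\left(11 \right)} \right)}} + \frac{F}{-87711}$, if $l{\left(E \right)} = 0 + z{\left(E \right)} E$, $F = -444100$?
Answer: $\frac{22650900479}{964821} \approx 23477.0$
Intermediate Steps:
$z{\left(h \right)} = 1$
$l{\left(E \right)} = E$ ($l{\left(E \right)} = 0 + 1 E = 0 + E = E$)
$\frac{258189}{l{\left(k{\left(11 \right)} \right)}} + \frac{F}{-87711} = \frac{258189}{11} - \frac{444100}{-87711} = 258189 \cdot \frac{1}{11} - - \frac{444100}{87711} = \frac{258189}{11} + \frac{444100}{87711} = \frac{22650900479}{964821}$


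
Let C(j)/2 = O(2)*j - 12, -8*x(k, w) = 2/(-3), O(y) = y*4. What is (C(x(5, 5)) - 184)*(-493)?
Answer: 305660/3 ≈ 1.0189e+5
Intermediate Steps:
O(y) = 4*y
x(k, w) = 1/12 (x(k, w) = -1/(4*(-3)) = -(-1)/(4*3) = -⅛*(-⅔) = 1/12)
C(j) = -24 + 16*j (C(j) = 2*((4*2)*j - 12) = 2*(8*j - 12) = 2*(-12 + 8*j) = -24 + 16*j)
(C(x(5, 5)) - 184)*(-493) = ((-24 + 16*(1/12)) - 184)*(-493) = ((-24 + 4/3) - 184)*(-493) = (-68/3 - 184)*(-493) = -620/3*(-493) = 305660/3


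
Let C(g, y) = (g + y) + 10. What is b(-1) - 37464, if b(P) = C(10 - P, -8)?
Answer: -37451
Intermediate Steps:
C(g, y) = 10 + g + y
b(P) = 12 - P (b(P) = 10 + (10 - P) - 8 = 12 - P)
b(-1) - 37464 = (12 - 1*(-1)) - 37464 = (12 + 1) - 37464 = 13 - 37464 = -37451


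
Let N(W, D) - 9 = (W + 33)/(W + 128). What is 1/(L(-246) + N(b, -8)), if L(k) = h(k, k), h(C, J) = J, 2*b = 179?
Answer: -87/20570 ≈ -0.0042295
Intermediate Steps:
b = 179/2 (b = (½)*179 = 179/2 ≈ 89.500)
N(W, D) = 9 + (33 + W)/(128 + W) (N(W, D) = 9 + (W + 33)/(W + 128) = 9 + (33 + W)/(128 + W))
L(k) = k
1/(L(-246) + N(b, -8)) = 1/(-246 + 5*(237 + 2*(179/2))/(128 + 179/2)) = 1/(-246 + 5*(237 + 179)/(435/2)) = 1/(-246 + 5*(2/435)*416) = 1/(-246 + 832/87) = 1/(-20570/87) = -87/20570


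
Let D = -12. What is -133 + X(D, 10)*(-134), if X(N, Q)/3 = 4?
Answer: -1741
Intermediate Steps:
X(N, Q) = 12 (X(N, Q) = 3*4 = 12)
-133 + X(D, 10)*(-134) = -133 + 12*(-134) = -133 - 1608 = -1741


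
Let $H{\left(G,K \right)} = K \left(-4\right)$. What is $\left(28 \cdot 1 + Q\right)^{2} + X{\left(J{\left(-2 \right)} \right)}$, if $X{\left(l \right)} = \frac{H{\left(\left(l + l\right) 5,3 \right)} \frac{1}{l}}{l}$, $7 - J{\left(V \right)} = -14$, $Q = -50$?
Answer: $\frac{71144}{147} \approx 483.97$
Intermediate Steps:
$H{\left(G,K \right)} = - 4 K$
$J{\left(V \right)} = 21$ ($J{\left(V \right)} = 7 - -14 = 7 + 14 = 21$)
$X{\left(l \right)} = - \frac{12}{l^{2}}$ ($X{\left(l \right)} = \frac{\left(-4\right) 3 \frac{1}{l}}{l} = \frac{\left(-12\right) \frac{1}{l}}{l} = - \frac{12}{l^{2}}$)
$\left(28 \cdot 1 + Q\right)^{2} + X{\left(J{\left(-2 \right)} \right)} = \left(28 \cdot 1 - 50\right)^{2} - \frac{12}{441} = \left(28 - 50\right)^{2} - \frac{4}{147} = \left(-22\right)^{2} - \frac{4}{147} = 484 - \frac{4}{147} = \frac{71144}{147}$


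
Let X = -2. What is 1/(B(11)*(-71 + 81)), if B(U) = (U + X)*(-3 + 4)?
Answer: 1/90 ≈ 0.011111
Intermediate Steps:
B(U) = -2 + U (B(U) = (U - 2)*(-3 + 4) = (-2 + U)*1 = -2 + U)
1/(B(11)*(-71 + 81)) = 1/((-2 + 11)*(-71 + 81)) = 1/(9*10) = 1/90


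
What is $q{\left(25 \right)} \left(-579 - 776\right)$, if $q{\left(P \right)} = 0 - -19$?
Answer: $-25745$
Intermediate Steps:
$q{\left(P \right)} = 19$ ($q{\left(P \right)} = 0 + 19 = 19$)
$q{\left(25 \right)} \left(-579 - 776\right) = 19 \left(-579 - 776\right) = 19 \left(-1355\right) = -25745$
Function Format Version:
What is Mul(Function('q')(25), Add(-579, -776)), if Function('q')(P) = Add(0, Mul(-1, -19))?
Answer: -25745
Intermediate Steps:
Function('q')(P) = 19 (Function('q')(P) = Add(0, 19) = 19)
Mul(Function('q')(25), Add(-579, -776)) = Mul(19, Add(-579, -776)) = Mul(19, -1355) = -25745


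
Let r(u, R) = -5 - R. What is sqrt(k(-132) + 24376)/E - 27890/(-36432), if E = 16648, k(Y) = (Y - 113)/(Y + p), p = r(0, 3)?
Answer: 13945/18216 + sqrt(97511)/33296 ≈ 0.77491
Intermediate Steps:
p = -8 (p = -5 - 1*3 = -5 - 3 = -8)
k(Y) = (-113 + Y)/(-8 + Y) (k(Y) = (Y - 113)/(Y - 8) = (-113 + Y)/(-8 + Y))
sqrt(k(-132) + 24376)/E - 27890/(-36432) = sqrt((-113 - 132)/(-8 - 132) + 24376)/16648 - 27890/(-36432) = sqrt(-245/(-140) + 24376)*(1/16648) - 27890*(-1/36432) = sqrt(-1/140*(-245) + 24376)*(1/16648) + 13945/18216 = sqrt(7/4 + 24376)*(1/16648) + 13945/18216 = sqrt(97511/4)*(1/16648) + 13945/18216 = (sqrt(97511)/2)*(1/16648) + 13945/18216 = sqrt(97511)/33296 + 13945/18216 = 13945/18216 + sqrt(97511)/33296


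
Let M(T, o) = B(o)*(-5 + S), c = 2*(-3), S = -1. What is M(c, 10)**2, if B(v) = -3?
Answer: 324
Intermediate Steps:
c = -6
M(T, o) = 18 (M(T, o) = -3*(-5 - 1) = -3*(-6) = 18)
M(c, 10)**2 = 18**2 = 324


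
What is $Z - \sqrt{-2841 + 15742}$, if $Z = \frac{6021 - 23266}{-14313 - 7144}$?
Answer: $\frac{17245}{21457} - \sqrt{12901} \approx -112.78$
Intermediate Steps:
$Z = \frac{17245}{21457}$ ($Z = - \frac{17245}{-21457} = \left(-17245\right) \left(- \frac{1}{21457}\right) = \frac{17245}{21457} \approx 0.8037$)
$Z - \sqrt{-2841 + 15742} = \frac{17245}{21457} - \sqrt{-2841 + 15742} = \frac{17245}{21457} - \sqrt{12901}$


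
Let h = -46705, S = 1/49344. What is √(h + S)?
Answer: I*√1776855481149/6168 ≈ 216.11*I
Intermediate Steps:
S = 1/49344 ≈ 2.0266e-5
√(h + S) = √(-46705 + 1/49344) = √(-2304611519/49344) = I*√1776855481149/6168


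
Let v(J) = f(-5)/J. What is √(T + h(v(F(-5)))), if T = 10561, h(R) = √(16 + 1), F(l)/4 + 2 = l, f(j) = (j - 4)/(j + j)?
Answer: √(10561 + √17) ≈ 102.79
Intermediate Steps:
f(j) = (-4 + j)/(2*j) (f(j) = (-4 + j)/((2*j)) = (-4 + j)*(1/(2*j)) = (-4 + j)/(2*j))
F(l) = -8 + 4*l
v(J) = 9/(10*J) (v(J) = ((½)*(-4 - 5)/(-5))/J = ((½)*(-⅕)*(-9))/J = 9/(10*J))
h(R) = √17
√(T + h(v(F(-5)))) = √(10561 + √17)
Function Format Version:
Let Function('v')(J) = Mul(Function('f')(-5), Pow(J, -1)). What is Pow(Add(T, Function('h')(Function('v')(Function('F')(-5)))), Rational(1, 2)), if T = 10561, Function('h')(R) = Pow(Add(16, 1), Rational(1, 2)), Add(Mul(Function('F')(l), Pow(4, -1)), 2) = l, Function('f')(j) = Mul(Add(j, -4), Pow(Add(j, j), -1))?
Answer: Pow(Add(10561, Pow(17, Rational(1, 2))), Rational(1, 2)) ≈ 102.79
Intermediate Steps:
Function('f')(j) = Mul(Rational(1, 2), Pow(j, -1), Add(-4, j)) (Function('f')(j) = Mul(Add(-4, j), Pow(Mul(2, j), -1)) = Mul(Add(-4, j), Mul(Rational(1, 2), Pow(j, -1))) = Mul(Rational(1, 2), Pow(j, -1), Add(-4, j)))
Function('F')(l) = Add(-8, Mul(4, l))
Function('v')(J) = Mul(Rational(9, 10), Pow(J, -1)) (Function('v')(J) = Mul(Mul(Rational(1, 2), Pow(-5, -1), Add(-4, -5)), Pow(J, -1)) = Mul(Mul(Rational(1, 2), Rational(-1, 5), -9), Pow(J, -1)) = Mul(Rational(9, 10), Pow(J, -1)))
Function('h')(R) = Pow(17, Rational(1, 2))
Pow(Add(T, Function('h')(Function('v')(Function('F')(-5)))), Rational(1, 2)) = Pow(Add(10561, Pow(17, Rational(1, 2))), Rational(1, 2))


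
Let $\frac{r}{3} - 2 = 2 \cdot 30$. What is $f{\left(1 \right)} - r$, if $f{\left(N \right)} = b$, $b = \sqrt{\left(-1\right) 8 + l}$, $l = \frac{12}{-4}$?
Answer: $-186 + i \sqrt{11} \approx -186.0 + 3.3166 i$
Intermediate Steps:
$l = -3$ ($l = 12 \left(- \frac{1}{4}\right) = -3$)
$b = i \sqrt{11}$ ($b = \sqrt{\left(-1\right) 8 - 3} = \sqrt{-8 - 3} = \sqrt{-11} = i \sqrt{11} \approx 3.3166 i$)
$f{\left(N \right)} = i \sqrt{11}$
$r = 186$ ($r = 6 + 3 \cdot 2 \cdot 30 = 6 + 3 \cdot 60 = 6 + 180 = 186$)
$f{\left(1 \right)} - r = i \sqrt{11} - 186 = -186 + i \sqrt{11}$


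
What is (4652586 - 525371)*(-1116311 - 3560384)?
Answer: -19301725754425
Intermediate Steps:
(4652586 - 525371)*(-1116311 - 3560384) = 4127215*(-4676695) = -19301725754425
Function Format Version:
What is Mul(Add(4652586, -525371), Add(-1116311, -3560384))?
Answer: -19301725754425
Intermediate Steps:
Mul(Add(4652586, -525371), Add(-1116311, -3560384)) = Mul(4127215, -4676695) = -19301725754425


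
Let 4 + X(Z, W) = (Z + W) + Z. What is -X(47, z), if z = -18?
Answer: -72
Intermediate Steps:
X(Z, W) = -4 + W + 2*Z (X(Z, W) = -4 + ((Z + W) + Z) = -4 + ((W + Z) + Z) = -4 + (W + 2*Z) = -4 + W + 2*Z)
-X(47, z) = -(-4 - 18 + 2*47) = -(-4 - 18 + 94) = -1*72 = -72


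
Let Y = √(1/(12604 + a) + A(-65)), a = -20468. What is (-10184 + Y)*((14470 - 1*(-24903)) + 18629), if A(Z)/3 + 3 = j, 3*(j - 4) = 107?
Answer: -590692368 + 29001*√1700666674/1966 ≈ -5.9008e+8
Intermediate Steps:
j = 119/3 (j = 4 + (⅓)*107 = 4 + 107/3 = 119/3 ≈ 39.667)
A(Z) = 110 (A(Z) = -9 + 3*(119/3) = -9 + 119 = 110)
Y = √1700666674/3932 (Y = √(1/(12604 - 20468) + 110) = √(1/(-7864) + 110) = √(-1/7864 + 110) = √(865039/7864) = √1700666674/3932 ≈ 10.488)
(-10184 + Y)*((14470 - 1*(-24903)) + 18629) = (-10184 + √1700666674/3932)*((14470 - 1*(-24903)) + 18629) = (-10184 + √1700666674/3932)*((14470 + 24903) + 18629) = (-10184 + √1700666674/3932)*(39373 + 18629) = (-10184 + √1700666674/3932)*58002 = -590692368 + 29001*√1700666674/1966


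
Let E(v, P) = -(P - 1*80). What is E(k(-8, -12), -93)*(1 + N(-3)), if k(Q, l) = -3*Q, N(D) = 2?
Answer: 519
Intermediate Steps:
E(v, P) = 80 - P (E(v, P) = -(P - 80) = -(-80 + P) = 80 - P)
E(k(-8, -12), -93)*(1 + N(-3)) = (80 - 1*(-93))*(1 + 2) = (80 + 93)*3 = 173*3 = 519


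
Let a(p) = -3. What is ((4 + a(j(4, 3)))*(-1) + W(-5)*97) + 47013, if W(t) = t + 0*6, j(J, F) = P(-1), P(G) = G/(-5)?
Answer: 46527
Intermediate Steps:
P(G) = -G/5 (P(G) = G*(-⅕) = -G/5)
j(J, F) = ⅕ (j(J, F) = -⅕*(-1) = ⅕)
W(t) = t (W(t) = t + 0 = t)
((4 + a(j(4, 3)))*(-1) + W(-5)*97) + 47013 = ((4 - 3)*(-1) - 5*97) + 47013 = (1*(-1) - 485) + 47013 = (-1 - 485) + 47013 = -486 + 47013 = 46527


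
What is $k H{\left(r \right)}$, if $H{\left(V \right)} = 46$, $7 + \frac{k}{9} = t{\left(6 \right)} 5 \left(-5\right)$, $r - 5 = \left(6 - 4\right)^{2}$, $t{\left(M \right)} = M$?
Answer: $-64998$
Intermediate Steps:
$r = 9$ ($r = 5 + \left(6 - 4\right)^{2} = 5 + 2^{2} = 5 + 4 = 9$)
$k = -1413$ ($k = -63 + 9 \cdot 6 \cdot 5 \left(-5\right) = -63 + 9 \cdot 30 \left(-5\right) = -63 + 9 \left(-150\right) = -63 - 1350 = -1413$)
$k H{\left(r \right)} = \left(-1413\right) 46 = -64998$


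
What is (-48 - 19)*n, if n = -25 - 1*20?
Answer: 3015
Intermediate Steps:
n = -45 (n = -25 - 20 = -45)
(-48 - 19)*n = (-48 - 19)*(-45) = -67*(-45) = 3015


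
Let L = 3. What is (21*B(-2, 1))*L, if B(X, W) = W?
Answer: 63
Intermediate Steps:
(21*B(-2, 1))*L = (21*1)*3 = 21*3 = 63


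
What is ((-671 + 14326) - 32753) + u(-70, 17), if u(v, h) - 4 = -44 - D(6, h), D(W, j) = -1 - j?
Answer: -19120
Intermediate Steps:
u(v, h) = -39 + h (u(v, h) = 4 + (-44 - (-1 - h)) = 4 + (-44 + (1 + h)) = 4 + (-43 + h) = -39 + h)
((-671 + 14326) - 32753) + u(-70, 17) = ((-671 + 14326) - 32753) + (-39 + 17) = (13655 - 32753) - 22 = -19098 - 22 = -19120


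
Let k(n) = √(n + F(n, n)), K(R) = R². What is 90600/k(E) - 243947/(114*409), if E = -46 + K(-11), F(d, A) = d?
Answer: -243947/46626 + 3020*√6 ≈ 7392.2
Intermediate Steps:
E = 75 (E = -46 + (-11)² = -46 + 121 = 75)
k(n) = √2*√n (k(n) = √(n + n) = √(2*n) = √2*√n)
90600/k(E) - 243947/(114*409) = 90600/((√2*√75)) - 243947/(114*409) = 90600/((√2*(5*√3))) - 243947/46626 = 90600/((5*√6)) - 243947*1/46626 = 90600*(√6/30) - 243947/46626 = 3020*√6 - 243947/46626 = -243947/46626 + 3020*√6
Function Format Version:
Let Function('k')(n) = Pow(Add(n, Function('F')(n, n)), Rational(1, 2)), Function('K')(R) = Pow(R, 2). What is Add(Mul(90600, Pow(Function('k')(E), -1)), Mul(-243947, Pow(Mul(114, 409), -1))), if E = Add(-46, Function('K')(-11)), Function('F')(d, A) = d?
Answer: Add(Rational(-243947, 46626), Mul(3020, Pow(6, Rational(1, 2)))) ≈ 7392.2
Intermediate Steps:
E = 75 (E = Add(-46, Pow(-11, 2)) = Add(-46, 121) = 75)
Function('k')(n) = Mul(Pow(2, Rational(1, 2)), Pow(n, Rational(1, 2))) (Function('k')(n) = Pow(Add(n, n), Rational(1, 2)) = Pow(Mul(2, n), Rational(1, 2)) = Mul(Pow(2, Rational(1, 2)), Pow(n, Rational(1, 2))))
Add(Mul(90600, Pow(Function('k')(E), -1)), Mul(-243947, Pow(Mul(114, 409), -1))) = Add(Mul(90600, Pow(Mul(Pow(2, Rational(1, 2)), Pow(75, Rational(1, 2))), -1)), Mul(-243947, Pow(Mul(114, 409), -1))) = Add(Mul(90600, Pow(Mul(Pow(2, Rational(1, 2)), Mul(5, Pow(3, Rational(1, 2)))), -1)), Mul(-243947, Pow(46626, -1))) = Add(Mul(90600, Pow(Mul(5, Pow(6, Rational(1, 2))), -1)), Mul(-243947, Rational(1, 46626))) = Add(Mul(90600, Mul(Rational(1, 30), Pow(6, Rational(1, 2)))), Rational(-243947, 46626)) = Add(Mul(3020, Pow(6, Rational(1, 2))), Rational(-243947, 46626)) = Add(Rational(-243947, 46626), Mul(3020, Pow(6, Rational(1, 2))))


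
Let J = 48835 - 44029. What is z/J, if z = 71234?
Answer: 35617/2403 ≈ 14.822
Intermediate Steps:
J = 4806
z/J = 71234/4806 = 71234*(1/4806) = 35617/2403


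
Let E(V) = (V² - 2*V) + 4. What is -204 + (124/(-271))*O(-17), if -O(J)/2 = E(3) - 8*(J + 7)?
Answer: -33708/271 ≈ -124.38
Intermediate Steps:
E(V) = 4 + V² - 2*V
O(J) = 98 + 16*J (O(J) = -2*((4 + 3² - 2*3) - 8*(J + 7)) = -2*((4 + 9 - 6) - 8*(7 + J)) = -2*(7 + (-56 - 8*J)) = -2*(-49 - 8*J) = 98 + 16*J)
-204 + (124/(-271))*O(-17) = -204 + (124/(-271))*(98 + 16*(-17)) = -204 + (124*(-1/271))*(98 - 272) = -204 - 124/271*(-174) = -204 + 21576/271 = -33708/271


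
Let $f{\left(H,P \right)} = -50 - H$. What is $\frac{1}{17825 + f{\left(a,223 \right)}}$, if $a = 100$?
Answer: $\frac{1}{17675} \approx 5.6577 \cdot 10^{-5}$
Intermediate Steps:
$\frac{1}{17825 + f{\left(a,223 \right)}} = \frac{1}{17825 - 150} = \frac{1}{17675}$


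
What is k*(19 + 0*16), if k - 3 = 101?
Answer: 1976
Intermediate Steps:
k = 104 (k = 3 + 101 = 104)
k*(19 + 0*16) = 104*(19 + 0*16) = 104*(19 + 0) = 104*19 = 1976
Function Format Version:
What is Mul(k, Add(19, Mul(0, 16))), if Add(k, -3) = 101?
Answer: 1976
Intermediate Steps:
k = 104 (k = Add(3, 101) = 104)
Mul(k, Add(19, Mul(0, 16))) = Mul(104, Add(19, Mul(0, 16))) = Mul(104, Add(19, 0)) = Mul(104, 19) = 1976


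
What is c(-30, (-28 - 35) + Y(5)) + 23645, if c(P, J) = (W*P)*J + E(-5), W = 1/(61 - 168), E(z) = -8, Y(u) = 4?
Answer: 2527389/107 ≈ 23620.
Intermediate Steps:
W = -1/107 (W = 1/(-107) = -1/107 ≈ -0.0093458)
c(P, J) = -8 - J*P/107 (c(P, J) = (-P/107)*J - 8 = -J*P/107 - 8 = -8 - J*P/107)
c(-30, (-28 - 35) + Y(5)) + 23645 = (-8 - 1/107*((-28 - 35) + 4)*(-30)) + 23645 = (-8 - 1/107*(-63 + 4)*(-30)) + 23645 = (-8 - 1/107*(-59)*(-30)) + 23645 = (-8 - 1770/107) + 23645 = -2626/107 + 23645 = 2527389/107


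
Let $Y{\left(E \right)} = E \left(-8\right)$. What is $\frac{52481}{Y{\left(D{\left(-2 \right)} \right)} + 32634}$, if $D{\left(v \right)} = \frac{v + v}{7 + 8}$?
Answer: $\frac{787215}{489542} \approx 1.6081$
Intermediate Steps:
$D{\left(v \right)} = \frac{2 v}{15}$
$Y{\left(E \right)} = - 8 E$
$\frac{52481}{Y{\left(D{\left(-2 \right)} \right)} + 32634} = \frac{52481}{- 8 \cdot \frac{2}{15} \left(-2\right) + 32634} = \frac{52481}{\left(-8\right) \left(- \frac{4}{15}\right) + 32634} = \frac{52481}{\frac{32}{15} + 32634} = \frac{52481}{\frac{489542}{15}} = 52481 \cdot \frac{15}{489542} = \frac{787215}{489542}$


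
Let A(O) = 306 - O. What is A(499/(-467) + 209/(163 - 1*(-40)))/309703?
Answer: 29012800/29360154103 ≈ 0.00098817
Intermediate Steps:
A(499/(-467) + 209/(163 - 1*(-40)))/309703 = (306 - (499/(-467) + 209/(163 - 1*(-40))))/309703 = (306 - (499*(-1/467) + 209/(163 + 40)))*(1/309703) = (306 - (-499/467 + 209/203))*(1/309703) = (306 - 1*(-3694/94801))*(1/309703) = (306 + 3694/94801)*(1/309703) = (29012800/94801)*(1/309703) = 29012800/29360154103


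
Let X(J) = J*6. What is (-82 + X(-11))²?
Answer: 21904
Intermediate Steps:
X(J) = 6*J
(-82 + X(-11))² = (-82 + 6*(-11))² = (-82 - 66)² = (-148)² = 21904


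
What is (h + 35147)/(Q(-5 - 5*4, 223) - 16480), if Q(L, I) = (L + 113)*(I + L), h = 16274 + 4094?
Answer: 55515/944 ≈ 58.808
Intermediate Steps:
h = 20368
Q(L, I) = (113 + L)*(I + L)
(h + 35147)/(Q(-5 - 5*4, 223) - 16480) = (20368 + 35147)/(((-5 - 5*4)² + 113*223 + 113*(-5 - 5*4) + 223*(-5 - 5*4)) - 16480) = 55515/(((-5 - 20)² + 25199 + 113*(-5 - 20) + 223*(-5 - 20)) - 16480) = 55515/(((-25)² + 25199 + 113*(-25) + 223*(-25)) - 16480) = 55515/((625 + 25199 - 2825 - 5575) - 16480) = 55515/(17424 - 16480) = 55515/944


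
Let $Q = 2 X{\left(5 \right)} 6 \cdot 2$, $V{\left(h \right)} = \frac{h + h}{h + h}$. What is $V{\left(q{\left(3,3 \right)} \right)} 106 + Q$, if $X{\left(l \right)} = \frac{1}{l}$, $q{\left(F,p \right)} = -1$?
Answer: $\frac{554}{5} \approx 110.8$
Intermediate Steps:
$V{\left(h \right)} = 1$ ($V{\left(h \right)} = \frac{2 h}{2 h} = 2 h \frac{1}{2 h} = 1$)
$Q = \frac{24}{5}$ ($Q = 2 \cdot \frac{1}{5} \cdot 6 \cdot 2 = 2 \cdot \frac{6}{5} \cdot 2 = \frac{12}{5} \cdot 2 = \frac{24}{5} \approx 4.8$)
$V{\left(q{\left(3,3 \right)} \right)} 106 + Q = 1 \cdot 106 + \frac{24}{5} = 106 + \frac{24}{5} = \frac{554}{5}$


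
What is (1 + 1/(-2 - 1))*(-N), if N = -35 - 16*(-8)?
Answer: -62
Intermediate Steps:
N = 93 (N = -35 + 128 = 93)
(1 + 1/(-2 - 1))*(-N) = (1 + 1/(-2 - 1))*(-1*93) = (1 + 1/(-3))*(-93) = (1 - ⅓)*(-93) = (⅔)*(-93) = -62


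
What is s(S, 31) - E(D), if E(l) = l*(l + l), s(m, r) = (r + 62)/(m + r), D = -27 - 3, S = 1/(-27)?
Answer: -1502289/836 ≈ -1797.0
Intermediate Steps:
S = -1/27 ≈ -0.037037
D = -30
s(m, r) = (62 + r)/(m + r)
E(l) = 2*l² (E(l) = l*(2*l) = 2*l²)
s(S, 31) - E(D) = (62 + 31)/(-1/27 + 31) - 2*(-30)² = 93/(836/27) - 2*900 = (27/836)*93 - 1*1800 = 2511/836 - 1800 = -1502289/836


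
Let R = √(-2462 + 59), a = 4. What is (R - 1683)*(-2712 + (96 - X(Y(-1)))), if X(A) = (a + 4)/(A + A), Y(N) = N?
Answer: 4395996 - 7836*I*√267 ≈ 4.396e+6 - 1.2804e+5*I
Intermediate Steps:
X(A) = 4/A (X(A) = (4 + 4)/(A + A) = 8/((2*A)) = 8*(1/(2*A)) = 4/A)
R = 3*I*√267 (R = √(-2403) = 3*I*√267 ≈ 49.02*I)
(R - 1683)*(-2712 + (96 - X(Y(-1)))) = (3*I*√267 - 1683)*(-2712 + (96 - 4/(-1))) = (-1683 + 3*I*√267)*(-2712 + (96 - 4*(-1))) = (-1683 + 3*I*√267)*(-2712 + (96 - 1*(-4))) = (-1683 + 3*I*√267)*(-2712 + (96 + 4)) = (-1683 + 3*I*√267)*(-2712 + 100) = (-1683 + 3*I*√267)*(-2612) = 4395996 - 7836*I*√267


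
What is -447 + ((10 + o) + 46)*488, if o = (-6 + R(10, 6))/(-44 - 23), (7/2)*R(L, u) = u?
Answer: 12621829/469 ≈ 26912.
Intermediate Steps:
R(L, u) = 2*u/7
o = 30/469 (o = (-6 + (2/7)*6)/(-44 - 23) = (-6 + 12/7)/(-67) = -30/7*(-1/67) = 30/469 ≈ 0.063966)
-447 + ((10 + o) + 46)*488 = -447 + ((10 + 30/469) + 46)*488 = -447 + (4720/469 + 46)*488 = -447 + (26294/469)*488 = -447 + 12831472/469 = 12621829/469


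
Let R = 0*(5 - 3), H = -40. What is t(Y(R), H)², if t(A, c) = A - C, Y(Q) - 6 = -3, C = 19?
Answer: 256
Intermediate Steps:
R = 0 (R = 0*2 = 0)
Y(Q) = 3 (Y(Q) = 6 - 3 = 3)
t(A, c) = -19 + A (t(A, c) = A - 1*19 = A - 19 = -19 + A)
t(Y(R), H)² = (-19 + 3)² = (-16)² = 256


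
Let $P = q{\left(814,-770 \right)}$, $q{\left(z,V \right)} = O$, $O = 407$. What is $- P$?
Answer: $-407$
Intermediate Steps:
$q{\left(z,V \right)} = 407$
$P = 407$
$- P = \left(-1\right) 407 = -407$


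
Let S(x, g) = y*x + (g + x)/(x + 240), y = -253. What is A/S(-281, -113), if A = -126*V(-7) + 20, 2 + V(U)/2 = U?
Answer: 93808/2915207 ≈ 0.032179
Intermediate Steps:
V(U) = -4 + 2*U
A = 2288 (A = -126*(-4 + 2*(-7)) + 20 = -126*(-4 - 14) + 20 = -126*(-18) + 20 = 2268 + 20 = 2288)
S(x, g) = -253*x + (g + x)/(240 + x) (S(x, g) = -253*x + (g + x)/(x + 240) = -253*x + (g + x)/(240 + x))
A/S(-281, -113) = 2288/(((-113 - 60719*(-281) - 253*(-281)**2)/(240 - 281))) = 2288/(((-113 + 17062039 - 253*78961)/(-41))) = 2288/((-(-113 + 17062039 - 19977133)/41)) = 2288/((-1/41*(-2915207))) = 2288/(2915207/41) = 2288*(41/2915207) = 93808/2915207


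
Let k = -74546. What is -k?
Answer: 74546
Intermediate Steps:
-k = -1*(-74546) = 74546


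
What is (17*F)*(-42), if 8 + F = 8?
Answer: 0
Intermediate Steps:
F = 0 (F = -8 + 8 = 0)
(17*F)*(-42) = (17*0)*(-42) = 0*(-42) = 0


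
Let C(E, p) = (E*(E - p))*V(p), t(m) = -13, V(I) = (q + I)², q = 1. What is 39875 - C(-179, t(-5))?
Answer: -4238941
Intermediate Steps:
V(I) = (1 + I)²
C(E, p) = E*(1 + p)²*(E - p) (C(E, p) = (E*(E - p))*(1 + p)² = E*(1 + p)²*(E - p))
39875 - C(-179, t(-5)) = 39875 - (-179)*(1 - 13)²*(-179 - 1*(-13)) = 39875 - (-179)*(-12)²*(-179 + 13) = 39875 - (-179)*144*(-166) = 39875 - 1*4278816 = 39875 - 4278816 = -4238941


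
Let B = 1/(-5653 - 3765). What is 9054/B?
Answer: -85270572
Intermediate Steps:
B = -1/9418 (B = 1/(-9418) = -1/9418 ≈ -0.00010618)
9054/B = 9054/(-1/9418) = 9054*(-9418) = -85270572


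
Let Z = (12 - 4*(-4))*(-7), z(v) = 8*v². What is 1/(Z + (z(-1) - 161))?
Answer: -1/349 ≈ -0.0028653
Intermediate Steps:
Z = -196 (Z = (12 + 16)*(-7) = 28*(-7) = -196)
1/(Z + (z(-1) - 161)) = 1/(-196 + (8*(-1)² - 161)) = 1/(-196 + (8*1 - 161)) = 1/(-196 + (8 - 161)) = 1/(-196 - 153) = 1/(-349) = -1/349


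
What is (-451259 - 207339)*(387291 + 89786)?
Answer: -314201958046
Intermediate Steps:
(-451259 - 207339)*(387291 + 89786) = -658598*477077 = -314201958046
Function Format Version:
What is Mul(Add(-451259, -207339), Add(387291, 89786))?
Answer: -314201958046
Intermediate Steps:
Mul(Add(-451259, -207339), Add(387291, 89786)) = Mul(-658598, 477077) = -314201958046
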